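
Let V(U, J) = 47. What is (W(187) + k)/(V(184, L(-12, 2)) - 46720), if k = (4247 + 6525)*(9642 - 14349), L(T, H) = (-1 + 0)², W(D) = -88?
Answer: 50703892/46673 ≈ 1086.4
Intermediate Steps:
L(T, H) = 1 (L(T, H) = (-1)² = 1)
k = -50703804 (k = 10772*(-4707) = -50703804)
(W(187) + k)/(V(184, L(-12, 2)) - 46720) = (-88 - 50703804)/(47 - 46720) = -50703892/(-46673) = -50703892*(-1/46673) = 50703892/46673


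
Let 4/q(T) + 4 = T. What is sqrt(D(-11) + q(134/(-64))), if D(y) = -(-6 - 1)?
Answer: sqrt(241215)/195 ≈ 2.5187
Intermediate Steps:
q(T) = 4/(-4 + T)
D(y) = 7 (D(y) = -1*(-7) = 7)
sqrt(D(-11) + q(134/(-64))) = sqrt(7 + 4/(-4 + 134/(-64))) = sqrt(7 + 4/(-4 + 134*(-1/64))) = sqrt(7 + 4/(-4 - 67/32)) = sqrt(7 + 4/(-195/32)) = sqrt(7 + 4*(-32/195)) = sqrt(7 - 128/195) = sqrt(1237/195) = sqrt(241215)/195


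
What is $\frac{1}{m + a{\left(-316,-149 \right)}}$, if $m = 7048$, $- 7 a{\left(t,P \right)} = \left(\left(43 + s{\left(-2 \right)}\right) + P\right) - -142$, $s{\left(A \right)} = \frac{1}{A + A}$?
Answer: $\frac{28}{197201} \approx 0.00014199$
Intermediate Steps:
$s{\left(A \right)} = \frac{1}{2 A}$
$a{\left(t,P \right)} = - \frac{739}{28} - \frac{P}{7}$ ($a{\left(t,P \right)} = - \frac{\left(\left(43 + \frac{1}{2 \left(-2\right)}\right) + P\right) - -142}{7} = - \frac{\left(\left(43 + \frac{1}{2} \left(- \frac{1}{2}\right)\right) + P\right) + 142}{7} = - \frac{\left(\left(43 - \frac{1}{4}\right) + P\right) + 142}{7} = - \frac{\left(\frac{171}{4} + P\right) + 142}{7} = - \frac{\frac{739}{4} + P}{7} = - \frac{739}{28} - \frac{P}{7}$)
$\frac{1}{m + a{\left(-316,-149 \right)}} = \frac{1}{7048 - \frac{143}{28}} = \frac{1}{\frac{197201}{28}} = \frac{28}{197201}$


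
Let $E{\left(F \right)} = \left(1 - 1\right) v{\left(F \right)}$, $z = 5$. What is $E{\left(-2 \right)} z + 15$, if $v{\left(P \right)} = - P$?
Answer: $15$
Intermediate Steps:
$E{\left(F \right)} = 0$ ($E{\left(F \right)} = \left(1 - 1\right) \left(- F\right) = 0 \left(- F\right) = 0$)
$E{\left(-2 \right)} z + 15 = 0 \cdot 5 + 15 = 0 + 15 = 15$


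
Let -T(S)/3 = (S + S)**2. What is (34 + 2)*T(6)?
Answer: -15552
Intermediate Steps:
T(S) = -12*S**2 (T(S) = -3*(S + S)**2 = -3*4*S**2 = -12*S**2)
(34 + 2)*T(6) = (34 + 2)*(-12*6**2) = 36*(-12*36) = 36*(-432) = -15552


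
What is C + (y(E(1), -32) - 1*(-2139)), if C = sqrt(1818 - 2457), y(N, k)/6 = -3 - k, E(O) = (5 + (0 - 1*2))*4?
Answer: 2313 + 3*I*sqrt(71) ≈ 2313.0 + 25.278*I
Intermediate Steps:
E(O) = 12 (E(O) = (5 + (0 - 2))*4 = (5 - 2)*4 = 3*4 = 12)
y(N, k) = -18 - 6*k (y(N, k) = 6*(-3 - k) = -18 - 6*k)
C = 3*I*sqrt(71) (C = sqrt(-639) = 3*I*sqrt(71) ≈ 25.278*I)
C + (y(E(1), -32) - 1*(-2139)) = 3*I*sqrt(71) + ((-18 - 6*(-32)) - 1*(-2139)) = 3*I*sqrt(71) + ((-18 + 192) + 2139) = 3*I*sqrt(71) + (174 + 2139) = 3*I*sqrt(71) + 2313 = 2313 + 3*I*sqrt(71)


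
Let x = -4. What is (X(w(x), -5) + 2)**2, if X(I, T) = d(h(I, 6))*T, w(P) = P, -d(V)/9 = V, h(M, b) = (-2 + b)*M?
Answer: 515524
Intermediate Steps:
h(M, b) = M*(-2 + b)
d(V) = -9*V
X(I, T) = -36*I*T (X(I, T) = (-9*I*(-2 + 6))*T = (-9*I*4)*T = (-36*I)*T = -36*I*T)
(X(w(x), -5) + 2)**2 = (-36*(-4)*(-5) + 2)**2 = (-720 + 2)**2 = (-718)**2 = 515524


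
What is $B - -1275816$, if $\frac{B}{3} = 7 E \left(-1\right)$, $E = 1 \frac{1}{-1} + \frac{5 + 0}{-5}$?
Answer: $1275858$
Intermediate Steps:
$E = -2$ ($E = 1 \left(-1\right) + 5 \left(- \frac{1}{5}\right) = -1 - 1 = -2$)
$B = 42$ ($B = 3 \cdot 7 \left(-2\right) \left(-1\right) = 3 \left(\left(-14\right) \left(-1\right)\right) = 3 \cdot 14 = 42$)
$B - -1275816 = 42 - -1275816 = 42 + 1275816 = 1275858$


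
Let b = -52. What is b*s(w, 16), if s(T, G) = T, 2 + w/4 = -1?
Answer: 624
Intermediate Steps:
w = -12 (w = -8 + 4*(-1) = -8 - 4 = -12)
b*s(w, 16) = -52*(-12) = 624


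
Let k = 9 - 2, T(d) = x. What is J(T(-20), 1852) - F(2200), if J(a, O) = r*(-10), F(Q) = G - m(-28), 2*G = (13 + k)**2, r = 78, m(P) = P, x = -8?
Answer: -1008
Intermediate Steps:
T(d) = -8
k = 7
G = 200 (G = (13 + 7)**2/2 = (1/2)*20**2 = (1/2)*400 = 200)
F(Q) = 228 (F(Q) = 200 - 1*(-28) = 200 + 28 = 228)
J(a, O) = -780 (J(a, O) = 78*(-10) = -780)
J(T(-20), 1852) - F(2200) = -780 - 1*228 = -780 - 228 = -1008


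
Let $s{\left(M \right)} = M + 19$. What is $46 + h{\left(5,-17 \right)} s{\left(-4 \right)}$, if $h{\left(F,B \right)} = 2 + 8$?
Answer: $196$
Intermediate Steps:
$s{\left(M \right)} = 19 + M$
$h{\left(F,B \right)} = 10$
$46 + h{\left(5,-17 \right)} s{\left(-4 \right)} = 46 + 10 \left(19 - 4\right) = 46 + 10 \cdot 15 = 46 + 150 = 196$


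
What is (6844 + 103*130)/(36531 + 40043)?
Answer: 10117/38287 ≈ 0.26424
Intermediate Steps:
(6844 + 103*130)/(36531 + 40043) = (6844 + 13390)/76574 = 20234*(1/76574) = 10117/38287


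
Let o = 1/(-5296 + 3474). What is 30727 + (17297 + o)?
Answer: 87499727/1822 ≈ 48024.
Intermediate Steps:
o = -1/1822 (o = 1/(-1822) = -1/1822 ≈ -0.00054885)
30727 + (17297 + o) = 30727 + (17297 - 1/1822) = 30727 + 31515133/1822 = 87499727/1822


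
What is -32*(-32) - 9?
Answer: 1015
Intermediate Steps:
-32*(-32) - 9 = 1024 - 9 = 1015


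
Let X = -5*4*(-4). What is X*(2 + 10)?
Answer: 960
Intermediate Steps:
X = 80 (X = -20*(-4) = 80)
X*(2 + 10) = 80*(2 + 10) = 80*12 = 960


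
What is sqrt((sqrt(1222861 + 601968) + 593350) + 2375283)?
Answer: sqrt(2968633 + sqrt(1824829)) ≈ 1723.4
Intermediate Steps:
sqrt((sqrt(1222861 + 601968) + 593350) + 2375283) = sqrt((sqrt(1824829) + 593350) + 2375283) = sqrt((593350 + sqrt(1824829)) + 2375283) = sqrt(2968633 + sqrt(1824829))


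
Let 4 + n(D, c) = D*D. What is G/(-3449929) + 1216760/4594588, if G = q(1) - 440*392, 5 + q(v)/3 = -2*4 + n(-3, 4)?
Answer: 1247580104598/3962750596063 ≈ 0.31483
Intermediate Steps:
n(D, c) = -4 + D**2 (n(D, c) = -4 + D*D = -4 + D**2)
q(v) = -24 (q(v) = -15 + 3*(-2*4 + (-4 + (-3)**2)) = -15 + 3*(-8 + (-4 + 9)) = -15 + 3*(-8 + 5) = -15 + 3*(-3) = -15 - 9 = -24)
G = -172504 (G = -24 - 440*392 = -24 - 172480 = -172504)
G/(-3449929) + 1216760/4594588 = -172504/(-3449929) + 1216760/4594588 = -172504*(-1/3449929) + 1216760*(1/4594588) = 172504/3449929 + 304190/1148647 = 1247580104598/3962750596063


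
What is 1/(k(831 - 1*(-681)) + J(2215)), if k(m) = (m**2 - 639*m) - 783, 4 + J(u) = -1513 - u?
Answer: 1/1315461 ≈ 7.6019e-7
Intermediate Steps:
J(u) = -1517 - u (J(u) = -4 + (-1513 - u) = -1517 - u)
k(m) = -783 + m**2 - 639*m
1/(k(831 - 1*(-681)) + J(2215)) = 1/((-783 + (831 - 1*(-681))**2 - 639*(831 - 1*(-681))) + (-1517 - 1*2215)) = 1/((-783 + (831 + 681)**2 - 639*(831 + 681)) + (-1517 - 2215)) = 1/((-783 + 1512**2 - 639*1512) - 3732) = 1/((-783 + 2286144 - 966168) - 3732) = 1/(1319193 - 3732) = 1/1315461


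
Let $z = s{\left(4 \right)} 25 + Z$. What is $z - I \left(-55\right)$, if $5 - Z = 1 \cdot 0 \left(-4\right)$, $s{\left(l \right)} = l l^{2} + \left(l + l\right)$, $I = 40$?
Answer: $4005$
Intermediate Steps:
$s{\left(l \right)} = l^{3} + 2 l$
$Z = 5$ ($Z = 5 - 1 \cdot 0 \left(-4\right) = 5 - 0 \left(-4\right) = 5 - 0 = 5 + 0 = 5$)
$z = 1805$ ($z = 4 \left(2 + 4^{2}\right) 25 + 5 = 4 \left(2 + 16\right) 25 + 5 = 4 \cdot 18 \cdot 25 + 5 = 72 \cdot 25 + 5 = 1800 + 5 = 1805$)
$z - I \left(-55\right) = 1805 - 40 \left(-55\right) = 1805 - -2200 = 1805 + 2200 = 4005$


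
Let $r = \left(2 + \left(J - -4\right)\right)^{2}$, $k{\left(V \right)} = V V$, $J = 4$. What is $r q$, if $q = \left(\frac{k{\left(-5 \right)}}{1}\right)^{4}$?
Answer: $39062500$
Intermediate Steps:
$k{\left(V \right)} = V^{2}$
$r = 100$ ($r = \left(2 + \left(4 - -4\right)\right)^{2} = \left(2 + \left(4 + 4\right)\right)^{2} = \left(2 + 8\right)^{2} = 10^{2} = 100$)
$q = 390625$ ($q = \left(\frac{\left(-5\right)^{2}}{1}\right)^{4} = \left(25 \cdot 1\right)^{4} = 25^{4} = 390625$)
$r q = 100 \cdot 390625 = 39062500$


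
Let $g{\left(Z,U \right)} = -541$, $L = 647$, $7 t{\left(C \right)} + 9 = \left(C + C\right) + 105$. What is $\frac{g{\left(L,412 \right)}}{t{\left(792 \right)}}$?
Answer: $- \frac{541}{240} \approx -2.2542$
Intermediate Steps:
$t{\left(C \right)} = \frac{96}{7} + \frac{2 C}{7}$ ($t{\left(C \right)} = - \frac{9}{7} + \frac{\left(C + C\right) + 105}{7} = - \frac{9}{7} + \frac{2 C + 105}{7} = - \frac{9}{7} + \frac{105 + 2 C}{7} = - \frac{9}{7} + \left(15 + \frac{2 C}{7}\right) = \frac{96}{7} + \frac{2 C}{7}$)
$\frac{g{\left(L,412 \right)}}{t{\left(792 \right)}} = - \frac{541}{\frac{96}{7} + \frac{2}{7} \cdot 792} = - \frac{541}{\frac{96}{7} + \frac{1584}{7}} = - \frac{541}{240}$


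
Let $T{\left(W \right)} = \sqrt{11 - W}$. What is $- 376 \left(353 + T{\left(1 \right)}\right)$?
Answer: $-132728 - 376 \sqrt{10} \approx -1.3392 \cdot 10^{5}$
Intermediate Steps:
$- 376 \left(353 + T{\left(1 \right)}\right) = - 376 \left(353 + \sqrt{11 - 1}\right) = - 376 \left(353 + \sqrt{10}\right) = -132728 - 376 \sqrt{10}$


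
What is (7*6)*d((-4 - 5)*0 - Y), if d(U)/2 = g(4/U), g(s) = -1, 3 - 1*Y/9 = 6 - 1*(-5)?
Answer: -84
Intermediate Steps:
Y = -72 (Y = 27 - 9*(6 - 1*(-5)) = 27 - 9*(6 + 5) = 27 - 9*11 = 27 - 99 = -72)
d(U) = -2 (d(U) = 2*(-1) = -2)
(7*6)*d((-4 - 5)*0 - Y) = (7*6)*(-2) = 42*(-2) = -84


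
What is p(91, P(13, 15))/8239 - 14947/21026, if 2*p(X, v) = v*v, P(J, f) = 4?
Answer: -122980125/173233214 ≈ -0.70991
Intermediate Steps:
p(X, v) = v²/2 (p(X, v) = (v*v)/2 = v²/2)
p(91, P(13, 15))/8239 - 14947/21026 = ((½)*4²)/8239 - 14947/21026 = ((½)*16)*(1/8239) - 14947*1/21026 = 8*(1/8239) - 14947/21026 = 8/8239 - 14947/21026 = -122980125/173233214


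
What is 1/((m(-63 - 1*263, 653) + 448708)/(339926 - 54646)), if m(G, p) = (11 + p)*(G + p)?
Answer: 71320/166459 ≈ 0.42845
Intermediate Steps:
1/((m(-63 - 1*263, 653) + 448708)/(339926 - 54646)) = 1/(((653² + 11*(-63 - 1*263) + 11*653 + (-63 - 1*263)*653) + 448708)/(339926 - 54646)) = 1/(((426409 + 11*(-63 - 263) + 7183 + (-63 - 263)*653) + 448708)/285280) = 1/(((426409 + 11*(-326) + 7183 - 326*653) + 448708)*(1/285280)) = 1/(((426409 - 3586 + 7183 - 212878) + 448708)*(1/285280)) = 1/((217128 + 448708)*(1/285280)) = 1/(665836*(1/285280)) = 1/(166459/71320) = 71320/166459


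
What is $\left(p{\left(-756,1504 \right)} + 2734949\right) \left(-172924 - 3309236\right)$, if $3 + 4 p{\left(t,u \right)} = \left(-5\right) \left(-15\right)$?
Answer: $-9523592688720$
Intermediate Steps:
$p{\left(t,u \right)} = 18$ ($p{\left(t,u \right)} = - \frac{3}{4} + \frac{\left(-5\right) \left(-15\right)}{4} = - \frac{3}{4} + \frac{1}{4} \cdot 75 = - \frac{3}{4} + \frac{75}{4} = 18$)
$\left(p{\left(-756,1504 \right)} + 2734949\right) \left(-172924 - 3309236\right) = \left(18 + 2734949\right) \left(-172924 - 3309236\right) = 2734967 \left(-3482160\right) = -9523592688720$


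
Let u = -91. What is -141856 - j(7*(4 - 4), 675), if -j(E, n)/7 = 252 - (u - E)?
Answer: -139455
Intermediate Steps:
j(E, n) = -2401 - 7*E (j(E, n) = -7*(252 - (-91 - E)) = -7*(252 + (91 + E)) = -7*(343 + E) = -2401 - 7*E)
-141856 - j(7*(4 - 4), 675) = -141856 - (-2401 - 49*(4 - 4)) = -141856 - (-2401 - 49*0) = -141856 - (-2401 - 7*0) = -141856 - (-2401 + 0) = -141856 - 1*(-2401) = -141856 + 2401 = -139455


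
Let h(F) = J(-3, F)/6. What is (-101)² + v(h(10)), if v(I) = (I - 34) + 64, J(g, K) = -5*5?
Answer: 61361/6 ≈ 10227.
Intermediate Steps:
J(g, K) = -25
h(F) = -25/6
v(I) = 30 + I (v(I) = (-34 + I) + 64 = 30 + I)
(-101)² + v(h(10)) = (-101)² + (30 - 25/6) = 10201 + 155/6 = 61361/6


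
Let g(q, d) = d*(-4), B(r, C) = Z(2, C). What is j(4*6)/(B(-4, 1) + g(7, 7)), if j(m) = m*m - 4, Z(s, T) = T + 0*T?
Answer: -572/27 ≈ -21.185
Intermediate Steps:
Z(s, T) = T (Z(s, T) = T + 0 = T)
B(r, C) = C
g(q, d) = -4*d
j(m) = -4 + m² (j(m) = m² - 4 = -4 + m²)
j(4*6)/(B(-4, 1) + g(7, 7)) = (-4 + (4*6)²)/(1 - 4*7) = (-4 + 24²)/(1 - 28) = (-4 + 576)/(-27) = -1/27*572 = -572/27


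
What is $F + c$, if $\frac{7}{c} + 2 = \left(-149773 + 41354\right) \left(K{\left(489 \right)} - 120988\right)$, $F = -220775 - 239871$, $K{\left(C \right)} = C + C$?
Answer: $- \frac{5993632867745441}{13011364188} \approx -4.6065 \cdot 10^{5}$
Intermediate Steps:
$K{\left(C \right)} = 2 C$
$F = -460646$ ($F = -220775 - 239871 = -460646$)
$c = \frac{7}{13011364188}$ ($c = \frac{7}{-2 + \left(-149773 + 41354\right) \left(2 \cdot 489 - 120988\right)} = \frac{7}{-2 - 108419 \left(978 - 120988\right)} = \frac{7}{-2 - -13011364190} = \frac{7}{-2 + 13011364190} = \frac{7}{13011364188} \approx 5.3799 \cdot 10^{-10}$)
$F + c = -460646 + \frac{7}{13011364188} = - \frac{5993632867745441}{13011364188}$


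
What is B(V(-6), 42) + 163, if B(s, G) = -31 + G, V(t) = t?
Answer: 174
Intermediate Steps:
B(V(-6), 42) + 163 = (-31 + 42) + 163 = 11 + 163 = 174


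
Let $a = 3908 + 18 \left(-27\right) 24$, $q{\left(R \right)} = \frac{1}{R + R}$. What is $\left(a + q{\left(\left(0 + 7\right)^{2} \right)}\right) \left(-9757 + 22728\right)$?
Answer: $- \frac{1408441211}{14} \approx -1.006 \cdot 10^{8}$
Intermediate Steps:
$q{\left(R \right)} = \frac{1}{2 R}$
$a = -7756$ ($a = 3908 - 11664 = -7756$)
$\left(a + q{\left(\left(0 + 7\right)^{2} \right)}\right) \left(-9757 + 22728\right) = \left(-7756 + \frac{1}{2 \left(0 + 7\right)^{2}}\right) \left(-9757 + 22728\right) = \left(-7756 + \frac{1}{2 \cdot 7^{2}}\right) 12971 = \left(-7756 + \frac{1}{2 \cdot 49}\right) 12971 = \left(-7756 + \frac{1}{2} \cdot \frac{1}{49}\right) 12971 = \left(-7756 + \frac{1}{98}\right) 12971 = \left(- \frac{760087}{98}\right) 12971 = - \frac{1408441211}{14}$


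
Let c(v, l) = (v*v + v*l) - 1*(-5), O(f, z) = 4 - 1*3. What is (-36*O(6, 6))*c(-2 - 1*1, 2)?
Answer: -288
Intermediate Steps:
O(f, z) = 1 (O(f, z) = 4 - 3 = 1)
c(v, l) = 5 + v² + l*v (c(v, l) = (v² + l*v) + 5 = 5 + v² + l*v)
(-36*O(6, 6))*c(-2 - 1*1, 2) = (-36*1)*(5 + (-2 - 1*1)² + 2*(-2 - 1*1)) = -36*(5 + (-2 - 1)² + 2*(-2 - 1)) = -36*(5 + (-3)² + 2*(-3)) = -36*(5 + 9 - 6) = -36*8 = -288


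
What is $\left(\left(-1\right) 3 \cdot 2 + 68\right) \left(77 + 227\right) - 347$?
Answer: $18501$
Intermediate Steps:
$\left(\left(-1\right) 3 \cdot 2 + 68\right) \left(77 + 227\right) - 347 = \left(\left(-3\right) 2 + 68\right) 304 - 347 = \left(-6 + 68\right) 304 - 347 = 62 \cdot 304 - 347 = 18848 - 347 = 18501$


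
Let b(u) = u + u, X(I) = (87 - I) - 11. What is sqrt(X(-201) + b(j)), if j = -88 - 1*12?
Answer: sqrt(77) ≈ 8.7750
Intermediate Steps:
j = -100 (j = -88 - 12 = -100)
X(I) = 76 - I
b(u) = 2*u
sqrt(X(-201) + b(j)) = sqrt((76 - 1*(-201)) + 2*(-100)) = sqrt((76 + 201) - 200) = sqrt(277 - 200) = sqrt(77)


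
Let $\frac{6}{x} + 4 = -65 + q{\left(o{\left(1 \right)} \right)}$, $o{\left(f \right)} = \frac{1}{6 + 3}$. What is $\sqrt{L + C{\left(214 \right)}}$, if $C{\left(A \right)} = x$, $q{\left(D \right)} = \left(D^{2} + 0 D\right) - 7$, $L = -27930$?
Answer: $\frac{2 i \sqrt{264525952395}}{6155} \approx 167.12 i$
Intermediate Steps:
$o{\left(f \right)} = \frac{1}{9}$
$q{\left(D \right)} = -7 + D^{2}$ ($q{\left(D \right)} = \left(D^{2} + 0\right) - 7 = D^{2} - 7 = -7 + D^{2}$)
$x = - \frac{486}{6155}$ ($x = \frac{6}{-4 - \left(72 - \frac{1}{81}\right)} = \frac{6}{-4 + \left(-65 + \left(-7 + \frac{1}{81}\right)\right)} = \frac{6}{-4 - \frac{5831}{81}} = \frac{6}{- \frac{6155}{81}} = 6 \left(- \frac{81}{6155}\right) = - \frac{486}{6155} \approx -0.07896$)
$C{\left(A \right)} = - \frac{486}{6155}$
$\sqrt{L + C{\left(214 \right)}} = \sqrt{-27930 - \frac{486}{6155}} = \sqrt{- \frac{171909636}{6155}} = \frac{2 i \sqrt{264525952395}}{6155}$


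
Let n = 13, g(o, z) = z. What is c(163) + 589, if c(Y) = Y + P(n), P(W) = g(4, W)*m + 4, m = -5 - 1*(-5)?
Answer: 756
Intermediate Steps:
m = 0 (m = -5 + 5 = 0)
P(W) = 4 (P(W) = W*0 + 4 = 0 + 4 = 4)
c(Y) = 4 + Y (c(Y) = Y + 4 = 4 + Y)
c(163) + 589 = (4 + 163) + 589 = 167 + 589 = 756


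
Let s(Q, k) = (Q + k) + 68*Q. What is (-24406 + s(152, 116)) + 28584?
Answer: 14782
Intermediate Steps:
s(Q, k) = k + 69*Q
(-24406 + s(152, 116)) + 28584 = (-24406 + (116 + 69*152)) + 28584 = (-24406 + (116 + 10488)) + 28584 = (-24406 + 10604) + 28584 = -13802 + 28584 = 14782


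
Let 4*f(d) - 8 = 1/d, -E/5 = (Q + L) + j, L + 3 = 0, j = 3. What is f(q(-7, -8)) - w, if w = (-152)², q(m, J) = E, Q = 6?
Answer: -2772241/120 ≈ -23102.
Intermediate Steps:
L = -3 (L = -3 + 0 = -3)
E = -30 (E = -5*((6 - 3) + 3) = -5*(3 + 3) = -5*6 = -30)
q(m, J) = -30
f(d) = 2 + 1/(4*d)
w = 23104
f(q(-7, -8)) - w = (2 + (¼)/(-30)) - 1*23104 = (2 + (¼)*(-1/30)) - 23104 = (2 - 1/120) - 23104 = 239/120 - 23104 = -2772241/120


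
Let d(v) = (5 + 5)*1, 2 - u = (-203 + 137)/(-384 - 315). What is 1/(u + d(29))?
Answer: 233/2774 ≈ 0.083994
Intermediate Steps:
u = 444/233 (u = 2 - (-203 + 137)/(-384 - 315) = 2 - (-66)/(-699) = 2 - (-66)*(-1)/699 = 2 - 1*22/233 = 2 - 22/233 = 444/233 ≈ 1.9056)
d(v) = 10 (d(v) = 10*1 = 10)
1/(u + d(29)) = 1/(444/233 + 10) = 1/(2774/233) = 233/2774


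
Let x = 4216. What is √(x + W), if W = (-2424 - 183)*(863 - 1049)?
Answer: 7*√9982 ≈ 699.37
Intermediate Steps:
W = 484902 (W = -2607*(-186) = 484902)
√(x + W) = √(4216 + 484902) = √489118 = 7*√9982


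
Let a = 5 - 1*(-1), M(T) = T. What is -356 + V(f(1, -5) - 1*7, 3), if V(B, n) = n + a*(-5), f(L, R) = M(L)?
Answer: -383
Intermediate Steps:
a = 6 (a = 5 + 1 = 6)
f(L, R) = L
V(B, n) = -30 + n (V(B, n) = n + 6*(-5) = n - 30 = -30 + n)
-356 + V(f(1, -5) - 1*7, 3) = -356 + (-30 + 3) = -356 - 27 = -383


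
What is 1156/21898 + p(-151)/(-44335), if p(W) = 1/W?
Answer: 3869481079/73299011165 ≈ 0.052790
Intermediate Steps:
1156/21898 + p(-151)/(-44335) = 1156/21898 + 1/(-151*(-44335)) = 1156*(1/21898) - 1/151*(-1/44335) = 578/10949 + 1/6694585 = 3869481079/73299011165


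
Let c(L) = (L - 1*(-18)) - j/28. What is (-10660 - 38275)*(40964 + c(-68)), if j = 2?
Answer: -28029723325/14 ≈ -2.0021e+9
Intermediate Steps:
c(L) = 251/14 + L (c(L) = (L - 1*(-18)) - 2/28 = (L + 18) - 2/28 = (18 + L) - 1*1/14 = (18 + L) - 1/14 = 251/14 + L)
(-10660 - 38275)*(40964 + c(-68)) = (-10660 - 38275)*(40964 + (251/14 - 68)) = -48935*(40964 - 701/14) = -48935*572795/14 = -28029723325/14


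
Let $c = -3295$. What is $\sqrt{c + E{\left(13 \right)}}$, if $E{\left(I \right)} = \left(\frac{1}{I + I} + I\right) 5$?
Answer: $\frac{5 i \sqrt{87334}}{26} \approx 56.831 i$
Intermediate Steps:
$E{\left(I \right)} = 5 I + \frac{5}{2 I}$ ($E{\left(I \right)} = \left(\frac{1}{2 I} + I\right) 5 = \left(I + \frac{1}{2 I}\right) 5 = 5 I + \frac{5}{2 I}$)
$\sqrt{c + E{\left(13 \right)}} = \sqrt{-3295 + \left(5 \cdot 13 + \frac{5}{2 \cdot 13}\right)} = \sqrt{-3295 + \left(65 + \frac{5}{2} \cdot \frac{1}{13}\right)} = \sqrt{-3295 + \left(65 + \frac{5}{26}\right)} = \sqrt{-3295 + \frac{1695}{26}} = \sqrt{- \frac{83975}{26}} = \frac{5 i \sqrt{87334}}{26}$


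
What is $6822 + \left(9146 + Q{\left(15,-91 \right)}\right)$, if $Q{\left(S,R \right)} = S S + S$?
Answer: $16208$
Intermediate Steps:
$Q{\left(S,R \right)} = S + S^{2}$ ($Q{\left(S,R \right)} = S^{2} + S = S + S^{2}$)
$6822 + \left(9146 + Q{\left(15,-91 \right)}\right) = 6822 + \left(9146 + 15 \left(1 + 15\right)\right) = 6822 + \left(9146 + 15 \cdot 16\right) = 6822 + \left(9146 + 240\right) = 6822 + 9386 = 16208$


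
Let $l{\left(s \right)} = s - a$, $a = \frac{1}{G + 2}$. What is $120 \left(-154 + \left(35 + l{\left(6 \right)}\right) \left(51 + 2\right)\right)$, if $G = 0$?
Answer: $239100$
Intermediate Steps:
$a = \frac{1}{2}$ ($a = \frac{1}{0 + 2} = \frac{1}{2} \approx 0.5$)
$l{\left(s \right)} = - \frac{1}{2} + s$ ($l{\left(s \right)} = s - \frac{1}{2} = - \frac{1}{2} + s$)
$120 \left(-154 + \left(35 + l{\left(6 \right)}\right) \left(51 + 2\right)\right) = 120 \left(-154 + \left(35 + \left(- \frac{1}{2} + 6\right)\right) \left(51 + 2\right)\right) = 120 \left(-154 + \left(35 + \frac{11}{2}\right) 53\right) = 120 \left(-154 + \frac{81}{2} \cdot 53\right) = 120 \left(-154 + \frac{4293}{2}\right) = 120 \cdot \frac{3985}{2} = 239100$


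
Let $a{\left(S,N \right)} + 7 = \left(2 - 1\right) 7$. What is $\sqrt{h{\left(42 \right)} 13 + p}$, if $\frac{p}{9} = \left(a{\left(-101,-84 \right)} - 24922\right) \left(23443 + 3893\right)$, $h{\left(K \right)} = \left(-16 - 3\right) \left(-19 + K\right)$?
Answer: $i \sqrt{6131415809} \approx 78303.0 i$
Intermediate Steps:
$a{\left(S,N \right)} = 0$ ($a{\left(S,N \right)} = -7 + \left(2 - 1\right) 7 = -7 + 1 \cdot 7 = -7 + 7 = 0$)
$h{\left(K \right)} = 361 - 19 K$ ($h{\left(K \right)} = - 19 \left(-19 + K\right) = 361 - 19 K$)
$p = -6131410128$ ($p = 9 \left(0 - 24922\right) \left(23443 + 3893\right) = 9 \left(\left(-24922\right) 27336\right) = 9 \left(-681267792\right) = -6131410128$)
$\sqrt{h{\left(42 \right)} 13 + p} = \sqrt{\left(361 - 798\right) 13 - 6131410128} = \sqrt{\left(-437\right) 13 - 6131410128} = \sqrt{-5681 - 6131410128} = \sqrt{-6131415809} = i \sqrt{6131415809}$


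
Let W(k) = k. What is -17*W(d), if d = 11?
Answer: -187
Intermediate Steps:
-17*W(d) = -17*11 = -187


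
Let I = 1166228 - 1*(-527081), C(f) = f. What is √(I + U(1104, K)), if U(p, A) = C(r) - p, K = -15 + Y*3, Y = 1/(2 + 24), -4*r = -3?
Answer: √6768823/2 ≈ 1300.8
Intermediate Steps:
r = ¾ (r = -¼*(-3) = ¾ ≈ 0.75000)
Y = 1/26 ≈ 0.038462
K = -387/26 (K = -15 + (1/26)*3 = -15 + 3/26 = -387/26 ≈ -14.885)
I = 1693309 (I = 1166228 + 527081 = 1693309)
U(p, A) = ¾ - p
√(I + U(1104, K)) = √(1693309 + (¾ - 1*1104)) = √(1693309 + (¾ - 1104)) = √(1693309 - 4413/4) = √(6768823/4) = √6768823/2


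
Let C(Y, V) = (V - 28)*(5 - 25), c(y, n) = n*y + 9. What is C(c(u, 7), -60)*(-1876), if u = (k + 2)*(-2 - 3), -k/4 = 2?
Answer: -3301760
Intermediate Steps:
k = -8 (k = -4*2 = -8)
u = 30 (u = (-8 + 2)*(-2 - 3) = -6*(-5) = 30)
c(y, n) = 9 + n*y
C(Y, V) = 560 - 20*V (C(Y, V) = (-28 + V)*(-20) = 560 - 20*V)
C(c(u, 7), -60)*(-1876) = (560 - 20*(-60))*(-1876) = (560 + 1200)*(-1876) = 1760*(-1876) = -3301760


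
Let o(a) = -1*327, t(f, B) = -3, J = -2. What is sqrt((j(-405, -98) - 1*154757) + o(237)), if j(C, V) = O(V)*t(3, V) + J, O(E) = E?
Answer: 2*I*sqrt(38698) ≈ 393.44*I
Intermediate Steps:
j(C, V) = -2 - 3*V (j(C, V) = V*(-3) - 2 = -3*V - 2 = -2 - 3*V)
o(a) = -327
sqrt((j(-405, -98) - 1*154757) + o(237)) = sqrt(((-2 - 3*(-98)) - 1*154757) - 327) = sqrt(((-2 + 294) - 154757) - 327) = sqrt((292 - 154757) - 327) = sqrt(-154465 - 327) = sqrt(-154792) = 2*I*sqrt(38698)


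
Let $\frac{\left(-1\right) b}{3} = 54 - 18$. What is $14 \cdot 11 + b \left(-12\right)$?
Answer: $1450$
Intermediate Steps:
$b = -108$ ($b = - 3 \left(54 - 18\right) = \left(-3\right) 36 = -108$)
$14 \cdot 11 + b \left(-12\right) = 14 \cdot 11 - -1296 = 154 + 1296 = 1450$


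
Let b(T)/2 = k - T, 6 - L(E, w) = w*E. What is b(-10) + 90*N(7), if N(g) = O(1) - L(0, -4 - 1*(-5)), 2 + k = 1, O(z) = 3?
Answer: -252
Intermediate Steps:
k = -1 (k = -2 + 1 = -1)
L(E, w) = 6 - E*w (L(E, w) = 6 - w*E = 6 - E*w)
N(g) = -3 (N(g) = 3 - (6 - 1*0*(-4 - 1*(-5))) = 3 - (6 - 1*0*(-4 + 5)) = 3 - (6 - 1*0*1) = 3 - (6 + 0) = 3 - 1*6 = 3 - 6 = -3)
b(T) = -2 - 2*T (b(T) = 2*(-1 - T) = -2 - 2*T)
b(-10) + 90*N(7) = (-2 - 2*(-10)) + 90*(-3) = (-2 + 20) - 270 = 18 - 270 = -252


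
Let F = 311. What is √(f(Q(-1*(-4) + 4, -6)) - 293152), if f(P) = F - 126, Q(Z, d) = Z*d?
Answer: I*√292967 ≈ 541.26*I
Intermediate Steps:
f(P) = 185 (f(P) = 311 - 126 = 185)
√(f(Q(-1*(-4) + 4, -6)) - 293152) = √(185 - 293152) = √(-292967) = I*√292967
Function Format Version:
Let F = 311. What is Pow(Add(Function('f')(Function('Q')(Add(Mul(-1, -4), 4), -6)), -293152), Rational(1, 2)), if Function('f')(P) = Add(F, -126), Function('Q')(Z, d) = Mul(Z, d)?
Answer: Mul(I, Pow(292967, Rational(1, 2))) ≈ Mul(541.26, I)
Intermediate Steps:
Function('f')(P) = 185 (Function('f')(P) = Add(311, -126) = 185)
Pow(Add(Function('f')(Function('Q')(Add(Mul(-1, -4), 4), -6)), -293152), Rational(1, 2)) = Pow(Add(185, -293152), Rational(1, 2)) = Pow(-292967, Rational(1, 2)) = Mul(I, Pow(292967, Rational(1, 2)))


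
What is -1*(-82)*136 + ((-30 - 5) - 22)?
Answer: 11095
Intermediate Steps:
-1*(-82)*136 + ((-30 - 5) - 22) = 82*136 + (-35 - 22) = 11152 - 57 = 11095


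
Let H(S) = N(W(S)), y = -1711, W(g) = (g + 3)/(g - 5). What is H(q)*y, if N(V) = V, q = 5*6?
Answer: -56463/25 ≈ -2258.5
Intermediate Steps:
q = 30
W(g) = (3 + g)/(-5 + g)
H(S) = (3 + S)/(-5 + S)
H(q)*y = ((3 + 30)/(-5 + 30))*(-1711) = (33/25)*(-1711) = -56463/25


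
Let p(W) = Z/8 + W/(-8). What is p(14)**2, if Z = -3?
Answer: 289/64 ≈ 4.5156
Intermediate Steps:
p(W) = -3/8 - W/8 (p(W) = -3/8 + W/(-8) = -3*1/8 + W*(-1/8) = -3/8 - W/8)
p(14)**2 = (-3/8 - 1/8*14)**2 = (-3/8 - 7/4)**2 = (-17/8)**2 = 289/64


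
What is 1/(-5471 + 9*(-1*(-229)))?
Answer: -1/3410 ≈ -0.00029326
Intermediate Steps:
1/(-5471 + 9*(-1*(-229))) = 1/(-5471 + 9*229) = 1/(-5471 + 2061) = 1/(-3410) = -1/3410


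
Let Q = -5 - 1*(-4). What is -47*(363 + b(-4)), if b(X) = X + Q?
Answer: -16826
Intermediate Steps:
Q = -1 (Q = -5 + 4 = -1)
b(X) = -1 + X (b(X) = X - 1 = -1 + X)
-47*(363 + b(-4)) = -47*(363 + (-1 - 4)) = -47*(363 - 5) = -47*358 = -16826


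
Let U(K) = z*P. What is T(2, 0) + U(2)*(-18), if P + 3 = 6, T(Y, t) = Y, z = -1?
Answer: 56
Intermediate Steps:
P = 3 (P = -3 + 6 = 3)
U(K) = -3 (U(K) = -1*3 = -3)
T(2, 0) + U(2)*(-18) = 2 - 3*(-18) = 2 + 54 = 56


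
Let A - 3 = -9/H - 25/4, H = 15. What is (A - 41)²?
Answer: 804609/400 ≈ 2011.5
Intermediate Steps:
A = -77/20 (A = 3 + (-9/15 - 25/4) = 3 + (-9*1/15 - 25*¼) = 3 + (-⅗ - 25/4) = 3 - 137/20 = -77/20 ≈ -3.8500)
(A - 41)² = (-77/20 - 41)² = (-897/20)² = 804609/400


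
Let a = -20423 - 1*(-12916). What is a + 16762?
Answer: 9255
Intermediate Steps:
a = -7507 (a = -20423 + 12916 = -7507)
a + 16762 = -7507 + 16762 = 9255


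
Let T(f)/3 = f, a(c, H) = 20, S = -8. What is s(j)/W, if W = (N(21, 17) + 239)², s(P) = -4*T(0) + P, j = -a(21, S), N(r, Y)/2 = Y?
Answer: -20/74529 ≈ -0.00026835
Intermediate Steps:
N(r, Y) = 2*Y
T(f) = 3*f
j = -20 (j = -1*20 = -20)
s(P) = P (s(P) = -12*0 + P = -4*0 + P = 0 + P = P)
W = 74529 (W = (2*17 + 239)² = (34 + 239)² = 273² = 74529)
s(j)/W = -20/74529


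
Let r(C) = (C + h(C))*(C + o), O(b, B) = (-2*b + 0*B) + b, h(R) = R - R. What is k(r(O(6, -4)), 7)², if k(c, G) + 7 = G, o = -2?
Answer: 0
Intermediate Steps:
h(R) = 0
O(b, B) = -b (O(b, B) = (-2*b + 0) + b = -2*b + b = -b)
r(C) = C*(-2 + C) (r(C) = (C + 0)*(C - 2) = C*(-2 + C))
k(c, G) = -7 + G
k(r(O(6, -4)), 7)² = (-7 + 7)² = 0² = 0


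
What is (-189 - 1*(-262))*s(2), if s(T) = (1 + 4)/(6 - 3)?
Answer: 365/3 ≈ 121.67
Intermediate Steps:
s(T) = 5/3
(-189 - 1*(-262))*s(2) = (-189 - 1*(-262))*(5/3) = (-189 + 262)*(5/3) = 73*(5/3) = 365/3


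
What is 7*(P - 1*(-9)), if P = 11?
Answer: 140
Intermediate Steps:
7*(P - 1*(-9)) = 7*(11 - 1*(-9)) = 7*(11 + 9) = 7*20 = 140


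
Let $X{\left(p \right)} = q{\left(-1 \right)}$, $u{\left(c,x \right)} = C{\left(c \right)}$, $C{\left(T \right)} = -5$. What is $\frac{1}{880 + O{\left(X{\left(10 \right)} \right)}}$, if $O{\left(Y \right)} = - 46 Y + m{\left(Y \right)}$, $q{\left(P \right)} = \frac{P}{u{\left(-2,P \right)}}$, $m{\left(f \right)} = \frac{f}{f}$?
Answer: $\frac{5}{4359} \approx 0.0011471$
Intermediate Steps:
$u{\left(c,x \right)} = -5$
$m{\left(f \right)} = 1$
$q{\left(P \right)} = - \frac{P}{5}$ ($q{\left(P \right)} = \frac{P}{-5} = P \left(- \frac{1}{5}\right) = - \frac{P}{5}$)
$X{\left(p \right)} = \frac{1}{5}$ ($X{\left(p \right)} = \left(- \frac{1}{5}\right) \left(-1\right) = \frac{1}{5}$)
$O{\left(Y \right)} = 1 - 46 Y$ ($O{\left(Y \right)} = - 46 Y + 1 = 1 - 46 Y$)
$\frac{1}{880 + O{\left(X{\left(10 \right)} \right)}} = \frac{1}{880 + \left(1 - \frac{46}{5}\right)} = \frac{1}{880 - \frac{41}{5}} = \frac{1}{\frac{4359}{5}} = \frac{5}{4359}$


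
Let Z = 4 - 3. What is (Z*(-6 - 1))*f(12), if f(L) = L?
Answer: -84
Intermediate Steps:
Z = 1
(Z*(-6 - 1))*f(12) = (1*(-6 - 1))*12 = (1*(-7))*12 = -7*12 = -84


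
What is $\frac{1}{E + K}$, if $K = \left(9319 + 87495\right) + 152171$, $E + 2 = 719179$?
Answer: $\frac{1}{968162} \approx 1.0329 \cdot 10^{-6}$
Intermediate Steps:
$E = 719177$ ($E = -2 + 719179 = 719177$)
$K = 248985$ ($K = 96814 + 152171 = 248985$)
$\frac{1}{E + K} = \frac{1}{719177 + 248985} = \frac{1}{968162}$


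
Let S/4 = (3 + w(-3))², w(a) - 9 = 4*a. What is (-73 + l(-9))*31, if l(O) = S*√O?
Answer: -2263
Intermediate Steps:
w(a) = 9 + 4*a
S = 0 (S = 4*(3 + (9 + 4*(-3)))² = 4*(3 + (9 - 12))² = 4*(3 - 3)² = 4*0² = 4*0 = 0)
l(O) = 0 (l(O) = 0*√O = 0)
(-73 + l(-9))*31 = (-73 + 0)*31 = -73*31 = -2263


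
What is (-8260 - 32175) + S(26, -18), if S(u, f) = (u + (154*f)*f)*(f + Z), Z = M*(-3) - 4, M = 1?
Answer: -1288485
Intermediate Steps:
Z = -7 (Z = 1*(-3) - 4 = -3 - 4 = -7)
S(u, f) = (-7 + f)*(u + 154*f²) (S(u, f) = (u + (154*f)*f)*(f - 7) = (u + 154*f²)*(-7 + f) = (-7 + f)*(u + 154*f²))
(-8260 - 32175) + S(26, -18) = (-8260 - 32175) + (-1078*(-18)² - 7*26 + 154*(-18)³ - 18*26) = -40435 + (-1078*324 - 182 + 154*(-5832) - 468) = -40435 + (-349272 - 182 - 898128 - 468) = -40435 - 1248050 = -1288485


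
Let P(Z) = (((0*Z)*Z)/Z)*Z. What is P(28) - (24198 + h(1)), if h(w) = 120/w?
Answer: -24318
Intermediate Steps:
P(Z) = 0 (P(Z) = ((0*Z)/Z)*Z = (0/Z)*Z = 0*Z = 0)
P(28) - (24198 + h(1)) = 0 - (24198 + 120/1) = 0 - (24198 + 120*1) = 0 - (24198 + 120) = 0 - 1*24318 = 0 - 24318 = -24318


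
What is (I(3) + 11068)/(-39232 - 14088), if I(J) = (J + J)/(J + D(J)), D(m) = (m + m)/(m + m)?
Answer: -22139/106640 ≈ -0.20761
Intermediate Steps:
D(m) = 1 (D(m) = (2*m)/((2*m)) = (2*m)*(1/(2*m)) = 1)
I(J) = 2*J/(1 + J) (I(J) = (J + J)/(J + 1) = (2*J)/(1 + J) = 2*J/(1 + J))
(I(3) + 11068)/(-39232 - 14088) = (2*3/(1 + 3) + 11068)/(-39232 - 14088) = (2*3/4 + 11068)/(-53320) = (2*3*(1/4) + 11068)*(-1/53320) = (3/2 + 11068)*(-1/53320) = (22139/2)*(-1/53320) = -22139/106640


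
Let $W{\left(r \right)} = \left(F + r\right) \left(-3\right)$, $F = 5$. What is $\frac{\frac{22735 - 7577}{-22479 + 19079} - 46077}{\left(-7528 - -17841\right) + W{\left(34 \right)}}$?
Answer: $- \frac{78338479}{17333200} \approx -4.5196$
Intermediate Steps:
$W{\left(r \right)} = -15 - 3 r$ ($W{\left(r \right)} = \left(5 + r\right) \left(-3\right) = -15 - 3 r$)
$\frac{\frac{22735 - 7577}{-22479 + 19079} - 46077}{\left(-7528 - -17841\right) + W{\left(34 \right)}} = \frac{\frac{22735 - 7577}{-22479 + 19079} - 46077}{\left(-7528 - -17841\right) - 117} = \frac{\frac{15158}{-3400} - 46077}{\left(-7528 + 17841\right) - 117} = \frac{15158 \left(- \frac{1}{3400}\right) - 46077}{10313 - 117} = \frac{- \frac{7579}{1700} - 46077}{10196} = \left(- \frac{78338479}{1700}\right) \frac{1}{10196} = - \frac{78338479}{17333200}$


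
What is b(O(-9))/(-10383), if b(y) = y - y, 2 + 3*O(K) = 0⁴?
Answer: 0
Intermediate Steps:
O(K) = -⅔ (O(K) = -⅔ + (⅓)*0⁴ = -⅔ + (⅓)*0 = -⅔ + 0 = -⅔)
b(y) = 0
b(O(-9))/(-10383) = 0/(-10383) = 0*(-1/10383) = 0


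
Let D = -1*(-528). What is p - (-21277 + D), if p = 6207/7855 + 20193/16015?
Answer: 522087418409/25159565 ≈ 20751.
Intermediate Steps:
D = 528
p = 51604224/25159565 (p = 6207*(1/7855) + 20193*(1/16015) = 6207/7855 + 20193/16015 = 51604224/25159565 ≈ 2.0511)
p - (-21277 + D) = 51604224/25159565 - (-21277 + 528) = 51604224/25159565 - 1*(-20749) = 51604224/25159565 + 20749 = 522087418409/25159565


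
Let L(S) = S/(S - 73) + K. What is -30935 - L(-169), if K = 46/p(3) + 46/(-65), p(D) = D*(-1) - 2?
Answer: -486462687/15730 ≈ -30926.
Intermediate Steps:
p(D) = -2 - D (p(D) = -D - 2 = -2 - D)
K = -644/65 (K = 46/(-2 - 1*3) + 46/(-65) = 46/(-2 - 3) + 46*(-1/65) = 46/(-5) - 46/65 = 46*(-⅕) - 46/65 = -46/5 - 46/65 = -644/65 ≈ -9.9077)
L(S) = -644/65 + S/(-73 + S) (L(S) = S/(S - 73) - 644/65 = S/(-73 + S) - 644/65 = -644/65 + S/(-73 + S))
-30935 - L(-169) = -30935 - (47012 - 579*(-169))/(65*(-73 - 169)) = -30935 - (47012 + 97851)/(65*(-242)) = -30935 - (-1)*144863/(65*242) = -30935 - 1*(-144863/15730) = -30935 + 144863/15730 = -486462687/15730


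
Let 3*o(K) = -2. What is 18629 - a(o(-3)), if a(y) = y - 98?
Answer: 56183/3 ≈ 18728.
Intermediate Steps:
o(K) = -⅔ (o(K) = (⅓)*(-2) = -⅔)
a(y) = -98 + y
18629 - a(o(-3)) = 18629 - (-98 - ⅔) = 18629 - 1*(-296/3) = 18629 + 296/3 = 56183/3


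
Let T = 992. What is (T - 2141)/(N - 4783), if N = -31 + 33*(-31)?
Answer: 1149/5837 ≈ 0.19685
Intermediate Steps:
N = -1054 (N = -31 - 1023 = -1054)
(T - 2141)/(N - 4783) = (992 - 2141)/(-1054 - 4783) = -1149/(-5837) = -1149*(-1/5837) = 1149/5837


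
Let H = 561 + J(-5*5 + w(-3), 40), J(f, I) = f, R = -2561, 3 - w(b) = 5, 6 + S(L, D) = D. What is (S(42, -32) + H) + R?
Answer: -2065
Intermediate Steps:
S(L, D) = -6 + D
w(b) = -2 (w(b) = 3 - 1*5 = 3 - 5 = -2)
H = 534 (H = 561 + (-5*5 - 2) = 561 + (-25 - 2) = 561 - 27 = 534)
(S(42, -32) + H) + R = ((-6 - 32) + 534) - 2561 = (-38 + 534) - 2561 = 496 - 2561 = -2065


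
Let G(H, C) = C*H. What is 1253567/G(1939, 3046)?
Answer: 179081/843742 ≈ 0.21225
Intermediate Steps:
1253567/G(1939, 3046) = 1253567/((3046*1939)) = 1253567/5906194 = 1253567*(1/5906194) = 179081/843742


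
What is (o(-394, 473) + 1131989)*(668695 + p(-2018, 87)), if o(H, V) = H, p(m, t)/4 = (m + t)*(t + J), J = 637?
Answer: -5571386482195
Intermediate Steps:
p(m, t) = 4*(637 + t)*(m + t) (p(m, t) = 4*((m + t)*(t + 637)) = 4*((m + t)*(637 + t)) = 4*((637 + t)*(m + t)) = 4*(637 + t)*(m + t))
(o(-394, 473) + 1131989)*(668695 + p(-2018, 87)) = (-394 + 1131989)*(668695 + (4*87² + 2548*(-2018) + 2548*87 + 4*(-2018)*87)) = 1131595*(668695 + (4*7569 - 5141864 + 221676 - 702264)) = 1131595*(668695 + (30276 - 5141864 + 221676 - 702264)) = 1131595*(668695 - 5592176) = 1131595*(-4923481) = -5571386482195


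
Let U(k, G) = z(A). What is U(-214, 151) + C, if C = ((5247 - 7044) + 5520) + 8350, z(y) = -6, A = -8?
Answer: 12067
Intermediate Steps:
U(k, G) = -6
C = 12073 (C = (-1797 + 5520) + 8350 = 3723 + 8350 = 12073)
U(-214, 151) + C = -6 + 12073 = 12067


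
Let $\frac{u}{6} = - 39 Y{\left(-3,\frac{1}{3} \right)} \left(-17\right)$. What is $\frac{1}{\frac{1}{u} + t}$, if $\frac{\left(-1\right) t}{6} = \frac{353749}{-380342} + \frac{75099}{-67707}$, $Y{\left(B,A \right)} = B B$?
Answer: $\frac{51220361614266}{626710516699967} \approx 0.081729$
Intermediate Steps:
$Y{\left(B,A \right)} = B^{2}$
$t = \frac{17504862467}{1430656433}$ ($t = - 6 \left(\frac{353749}{-380342} + \frac{75099}{-67707}\right) = - 6 \left(353749 \left(- \frac{1}{380342}\right) + 75099 \left(- \frac{1}{67707}\right)\right) = - 6 \left(- \frac{353749}{380342} - \frac{25033}{22569}\right) = \left(-6\right) \left(- \frac{17504862467}{8583938598}\right) = \frac{17504862467}{1430656433} \approx 12.236$)
$u = 35802$ ($u = 6 - 39 \left(-3\right)^{2} \left(-17\right) = 6 \left(-39\right) 9 \left(-17\right) = 6 \left(\left(-351\right) \left(-17\right)\right) = 6 \cdot 5967 = 35802$)
$\frac{1}{\frac{1}{u} + t} = \frac{1}{\frac{1}{35802} + \frac{17504862467}{1430656433}} = \frac{1}{\frac{626710516699967}{51220361614266}} = \frac{51220361614266}{626710516699967}$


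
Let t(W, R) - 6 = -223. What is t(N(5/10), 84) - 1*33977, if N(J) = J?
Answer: -34194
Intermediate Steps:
t(W, R) = -217 (t(W, R) = 6 - 223 = -217)
t(N(5/10), 84) - 1*33977 = -217 - 1*33977 = -217 - 33977 = -34194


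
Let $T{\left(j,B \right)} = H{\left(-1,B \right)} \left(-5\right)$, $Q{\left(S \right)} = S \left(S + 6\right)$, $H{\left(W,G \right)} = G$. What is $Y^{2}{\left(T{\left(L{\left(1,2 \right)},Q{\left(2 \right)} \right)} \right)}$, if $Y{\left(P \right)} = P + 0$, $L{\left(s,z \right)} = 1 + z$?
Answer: $6400$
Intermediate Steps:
$Q{\left(S \right)} = S \left(6 + S\right)$
$T{\left(j,B \right)} = - 5 B$ ($T{\left(j,B \right)} = B \left(-5\right) = - 5 B$)
$Y{\left(P \right)} = P$
$Y^{2}{\left(T{\left(L{\left(1,2 \right)},Q{\left(2 \right)} \right)} \right)} = \left(- 5 \cdot 2 \left(6 + 2\right)\right)^{2} = \left(- 5 \cdot 2 \cdot 8\right)^{2} = \left(\left(-5\right) 16\right)^{2} = \left(-80\right)^{2} = 6400$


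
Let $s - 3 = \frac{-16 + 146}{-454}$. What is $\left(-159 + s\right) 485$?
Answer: $- \frac{17206345}{227} \approx -75799.0$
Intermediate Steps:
$s = \frac{616}{227}$ ($s = 3 + \frac{-16 + 146}{-454} = 3 + 130 \left(- \frac{1}{454}\right) = 3 - \frac{65}{227} = \frac{616}{227} \approx 2.7137$)
$\left(-159 + s\right) 485 = \left(-159 + \frac{616}{227}\right) 485 = \left(- \frac{35477}{227}\right) 485 = - \frac{17206345}{227}$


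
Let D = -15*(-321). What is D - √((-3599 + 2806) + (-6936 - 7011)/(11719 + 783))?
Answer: 4815 - I*√124120268566/12502 ≈ 4815.0 - 28.18*I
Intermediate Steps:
D = 4815
D - √((-3599 + 2806) + (-6936 - 7011)/(11719 + 783)) = 4815 - √((-3599 + 2806) + (-6936 - 7011)/(11719 + 783)) = 4815 - √(-793 - 13947/12502) = 4815 - √(-9928033/12502) = 4815 - I*√124120268566/12502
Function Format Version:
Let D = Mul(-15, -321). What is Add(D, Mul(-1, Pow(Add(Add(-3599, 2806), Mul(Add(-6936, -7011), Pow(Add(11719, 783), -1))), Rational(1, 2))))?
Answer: Add(4815, Mul(Rational(-1, 12502), I, Pow(124120268566, Rational(1, 2)))) ≈ Add(4815.0, Mul(-28.180, I))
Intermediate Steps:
D = 4815
Add(D, Mul(-1, Pow(Add(Add(-3599, 2806), Mul(Add(-6936, -7011), Pow(Add(11719, 783), -1))), Rational(1, 2)))) = Add(4815, Mul(-1, Pow(Add(Add(-3599, 2806), Mul(Add(-6936, -7011), Pow(Add(11719, 783), -1))), Rational(1, 2)))) = Add(4815, Mul(-1, Pow(Add(-793, Mul(-13947, Pow(12502, -1))), Rational(1, 2)))) = Add(4815, Mul(-1, Pow(Add(-793, Mul(-13947, Rational(1, 12502))), Rational(1, 2)))) = Add(4815, Mul(-1, Pow(Add(-793, Rational(-13947, 12502)), Rational(1, 2)))) = Add(4815, Mul(-1, Pow(Rational(-9928033, 12502), Rational(1, 2)))) = Add(4815, Mul(-1, Mul(Rational(1, 12502), I, Pow(124120268566, Rational(1, 2))))) = Add(4815, Mul(Rational(-1, 12502), I, Pow(124120268566, Rational(1, 2))))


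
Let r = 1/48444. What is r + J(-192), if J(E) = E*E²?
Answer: -342881206271/48444 ≈ -7.0779e+6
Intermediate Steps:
J(E) = E³
r = 1/48444 ≈ 2.0642e-5
r + J(-192) = 1/48444 + (-192)³ = 1/48444 - 7077888 = -342881206271/48444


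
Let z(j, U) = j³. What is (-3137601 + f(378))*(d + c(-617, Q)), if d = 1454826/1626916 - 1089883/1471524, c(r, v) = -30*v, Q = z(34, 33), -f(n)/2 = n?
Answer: 738263722000867443805999/199503828332 ≈ 3.7005e+12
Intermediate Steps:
f(n) = -2*n
Q = 39304 (Q = 34³ = 39304)
d = 91915820999/598511484996 (d = 1454826*(1/1626916) - 1089883*1/1471524 = 727413/813458 - 1089883/1471524 = 91915820999/598511484996 ≈ 0.15357)
(-3137601 + f(378))*(d + c(-617, Q)) = (-3137601 - 2*378)*(91915820999/598511484996 - 30*39304) = (-3137601 - 756)*(91915820999/598511484996 - 1179120) = -3138357*(-705716770272662521/598511484996) = 738263722000867443805999/199503828332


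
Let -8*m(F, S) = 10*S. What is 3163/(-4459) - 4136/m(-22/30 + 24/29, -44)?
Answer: -1692399/22295 ≈ -75.909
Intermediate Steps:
m(F, S) = -5*S/4
3163/(-4459) - 4136/m(-22/30 + 24/29, -44) = 3163/(-4459) - 4136/((-5/4*(-44))) = 3163*(-1/4459) - 4136/55 = -3163/4459 - 4136*1/55 = -3163/4459 - 376/5 = -1692399/22295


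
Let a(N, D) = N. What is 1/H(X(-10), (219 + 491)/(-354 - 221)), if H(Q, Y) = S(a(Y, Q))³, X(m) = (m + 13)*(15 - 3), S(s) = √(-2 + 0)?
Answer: I*√2/4 ≈ 0.35355*I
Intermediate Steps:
S(s) = I*√2 (S(s) = √(-2) = I*√2)
X(m) = 156 + 12*m (X(m) = (13 + m)*12 = 156 + 12*m)
H(Q, Y) = -2*I*√2 (H(Q, Y) = (I*√2)³ = -2*I*√2)
1/H(X(-10), (219 + 491)/(-354 - 221)) = 1/(-2*I*√2) = I*√2/4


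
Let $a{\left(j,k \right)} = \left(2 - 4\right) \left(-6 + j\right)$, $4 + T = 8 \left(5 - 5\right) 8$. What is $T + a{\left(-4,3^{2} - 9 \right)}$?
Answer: $16$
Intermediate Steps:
$T = -4$ ($T = -4 + 8 \left(5 - 5\right) 8 = -4 + 8 \cdot 0 \cdot 8 = -4 + 0 \cdot 8 = -4 + 0 = -4$)
$a{\left(j,k \right)} = 12 - 2 j$ ($a{\left(j,k \right)} = - 2 \left(-6 + j\right) = 12 - 2 j$)
$T + a{\left(-4,3^{2} - 9 \right)} = -4 + \left(12 - -8\right) = -4 + \left(12 + 8\right) = -4 + 20 = 16$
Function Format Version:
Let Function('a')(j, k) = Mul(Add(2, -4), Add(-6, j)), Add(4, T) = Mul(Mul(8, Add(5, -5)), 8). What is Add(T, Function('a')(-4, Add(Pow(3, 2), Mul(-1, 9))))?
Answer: 16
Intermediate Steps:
T = -4 (T = Add(-4, Mul(Mul(8, Add(5, -5)), 8)) = Add(-4, Mul(Mul(8, 0), 8)) = Add(-4, Mul(0, 8)) = Add(-4, 0) = -4)
Function('a')(j, k) = Add(12, Mul(-2, j)) (Function('a')(j, k) = Mul(-2, Add(-6, j)) = Add(12, Mul(-2, j)))
Add(T, Function('a')(-4, Add(Pow(3, 2), Mul(-1, 9)))) = Add(-4, Add(12, Mul(-2, -4))) = Add(-4, Add(12, 8)) = Add(-4, 20) = 16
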